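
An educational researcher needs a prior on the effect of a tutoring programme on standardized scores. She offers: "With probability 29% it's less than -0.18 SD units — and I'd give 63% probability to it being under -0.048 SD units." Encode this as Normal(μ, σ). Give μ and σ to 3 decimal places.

μ = -0.097, σ = 0.149

The p-quantile of Normal(μ,σ) is μ + z_p·σ, with z_{0.29} = -0.5534 and z_{0.63} = 0.3319.
Eliminate σ: μ = (z₂·x₁ − z₁·x₂)/(z₂ − z₁) = (0.3319·-0.18 − (-0.5534)·-0.048)/0.8852 = -0.097.
Then σ = (x₂ − x₁)/(z₂ − z₁) = (-0.048 − -0.18)/0.8852 = 0.149.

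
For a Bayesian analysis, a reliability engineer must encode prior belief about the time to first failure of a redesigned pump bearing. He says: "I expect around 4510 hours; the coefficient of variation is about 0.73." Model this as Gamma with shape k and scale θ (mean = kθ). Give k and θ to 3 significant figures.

For Gamma(k, scale θ): mean = kθ, variance = kθ², so CV = 1/√k.
CV = 0.73, hence k = 1/CV² = 1.88.
Then θ = mean/k = 4510/1.88 = 2400.

k ≈ 1.88, θ ≈ 2400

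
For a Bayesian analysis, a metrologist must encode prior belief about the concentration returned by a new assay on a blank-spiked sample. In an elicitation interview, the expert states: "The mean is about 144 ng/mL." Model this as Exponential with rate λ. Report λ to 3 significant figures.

λ ≈ 0.00694

Exponential mean = 1/λ, so λ = 1/144.0 = 0.00694.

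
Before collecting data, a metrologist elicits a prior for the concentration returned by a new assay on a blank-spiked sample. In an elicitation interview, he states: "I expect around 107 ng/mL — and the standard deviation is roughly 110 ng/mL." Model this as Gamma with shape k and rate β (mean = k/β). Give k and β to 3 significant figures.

For Gamma(k, rate β): mean = k/β, variance = k/β², so CV = 1/√k.
CV = SD/mean = 110/107 = 1.028, hence k = 1/CV² = 0.946.
Then β = k/mean = 0.946/107 = 0.00884.

k ≈ 0.946, β ≈ 0.00884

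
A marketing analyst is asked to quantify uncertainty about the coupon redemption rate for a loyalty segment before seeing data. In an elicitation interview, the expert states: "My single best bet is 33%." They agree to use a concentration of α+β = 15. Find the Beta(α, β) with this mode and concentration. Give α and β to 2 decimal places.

For α,β > 1 the Beta mode is (α−1)/(α+β−2). With α+β = 15, the mode is (α−1)/13.
Set (α−1)/13 = 0.33 → α = 1 + 0.33·13 = 5.29.
β = 15 − α = 9.71.

α = 5.29, β = 9.71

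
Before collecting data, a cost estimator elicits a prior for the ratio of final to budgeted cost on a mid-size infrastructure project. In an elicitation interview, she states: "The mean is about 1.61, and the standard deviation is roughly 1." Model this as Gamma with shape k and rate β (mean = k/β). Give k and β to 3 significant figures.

For Gamma(k, rate β): mean = k/β, variance = k/β², so CV = 1/√k.
CV = SD/mean = 1/1.61 = 0.6211, hence k = 1/CV² = 2.59.
Then β = k/mean = 2.59/1.61 = 1.61.

k ≈ 2.59, β ≈ 1.61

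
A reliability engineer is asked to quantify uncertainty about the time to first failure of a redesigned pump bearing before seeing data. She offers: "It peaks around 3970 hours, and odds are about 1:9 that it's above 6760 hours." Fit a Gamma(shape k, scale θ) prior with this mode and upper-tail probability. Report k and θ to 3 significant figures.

k ≈ 7.68, θ ≈ 594

Gamma(k,θ) with k>1 has mode (k−1)θ, so θ = 3970/(k−1).
Need P(X < 6760) = 0.9 with θ tied to k this way. Start at k = 2, θ = 3970: P(X<6760) ≈ 0.508.
Too low — raise k to concentrate. Iterating converges to k ≈ 7.68.
Then θ = 3970/(7.68−1) ≈ 594.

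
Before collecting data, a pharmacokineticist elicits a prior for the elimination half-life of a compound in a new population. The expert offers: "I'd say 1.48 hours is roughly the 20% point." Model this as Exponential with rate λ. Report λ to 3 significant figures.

λ ≈ 0.151

P(T < 1.48) = 1 − e^(−λ·1.48) = 0.2, so λ = −ln(1−0.2)/1.48 = −ln(0.8)/1.48 = 0.151.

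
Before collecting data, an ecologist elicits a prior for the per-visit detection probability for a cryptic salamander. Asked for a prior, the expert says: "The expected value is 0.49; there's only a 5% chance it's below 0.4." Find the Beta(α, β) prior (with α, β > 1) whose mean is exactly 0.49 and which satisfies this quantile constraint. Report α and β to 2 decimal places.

α ≈ 40.35, β ≈ 42.00

With mean 0.49 fixed, write α = 0.49s, β = 0.51s where s = α+β.
Need P(θ < 0.4) = 0.05 under Beta(0.49s, 0.51s). Normal approximation: (q−m)/√(m(1−m)/s) ≈ z_{0.05} = -1.64, so s ≈ 0.49·0.51·(-1.64)²/(0.4−0.49)² = 83.5.
At s = 83.5: P(θ<0.4) ≈ 0.049. Adjusting to match 0.05 gives s ≈ 82.35.
So α = 0.49·82.35 ≈ 40.35, β = 0.51·82.35 ≈ 42.00.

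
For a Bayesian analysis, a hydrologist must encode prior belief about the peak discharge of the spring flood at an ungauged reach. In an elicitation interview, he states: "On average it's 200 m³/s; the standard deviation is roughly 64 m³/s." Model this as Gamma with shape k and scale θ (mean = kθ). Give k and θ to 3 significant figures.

k ≈ 9.77, θ ≈ 20.5

For Gamma(k, scale θ): mean = kθ, variance = kθ², so CV = 1/√k.
CV = SD/mean = 64/200 = 0.32, hence k = 1/CV² = 9.77.
Then θ = mean/k = 200/9.77 = 20.5.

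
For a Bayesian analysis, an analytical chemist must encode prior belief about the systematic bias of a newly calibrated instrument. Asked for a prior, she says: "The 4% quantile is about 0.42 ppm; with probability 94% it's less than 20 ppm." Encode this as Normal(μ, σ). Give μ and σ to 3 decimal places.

The p-quantile of Normal(μ,σ) is μ + z_p·σ, with z_{0.04} = -1.751 and z_{0.94} = 1.555.
Eliminate σ: μ = (z₂·x₁ − z₁·x₂)/(z₂ − z₁) = (1.555·0.42 − (-1.751)·20)/3.305 = 10.790.
Then σ = (x₂ − x₁)/(z₂ − z₁) = (20 − 0.42)/3.305 = 5.924.

μ = 10.790, σ = 5.924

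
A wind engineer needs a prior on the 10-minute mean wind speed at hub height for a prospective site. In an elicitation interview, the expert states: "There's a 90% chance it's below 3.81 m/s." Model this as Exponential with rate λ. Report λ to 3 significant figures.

λ ≈ 0.604

P(T < 3.81) = 1 − e^(−λ·3.81) = 0.9, so λ = −ln(1−0.9)/3.81 = −ln(0.1)/3.81 = 0.604.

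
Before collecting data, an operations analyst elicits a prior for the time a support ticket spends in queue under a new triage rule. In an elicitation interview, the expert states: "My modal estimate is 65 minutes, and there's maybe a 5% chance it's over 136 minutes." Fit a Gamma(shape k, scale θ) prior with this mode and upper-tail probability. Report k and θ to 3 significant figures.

k ≈ 6.07, θ ≈ 12.8

Gamma(k,θ) with k>1 has mode (k−1)θ, so θ = 65/(k−1).
Need P(X < 136) = 0.95 with θ tied to k this way. Start at k = 2, θ = 65: P(X<136) ≈ 0.618.
Too low — raise k to concentrate. Iterating converges to k ≈ 6.07.
Then θ = 65/(6.07−1) ≈ 12.8.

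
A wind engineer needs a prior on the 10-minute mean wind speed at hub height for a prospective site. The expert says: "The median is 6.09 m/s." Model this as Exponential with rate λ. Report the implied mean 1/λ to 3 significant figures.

Exponential median = ln 2 / λ, so λ = ln 2 / 6.09 = 0.114.
Mean = 1/λ = 8.79 m/s.

mean ≈ 8.79 m/s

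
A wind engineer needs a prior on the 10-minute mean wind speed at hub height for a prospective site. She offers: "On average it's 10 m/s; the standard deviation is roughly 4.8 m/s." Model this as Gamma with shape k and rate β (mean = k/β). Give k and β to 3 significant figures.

k ≈ 4.34, β ≈ 0.434

For Gamma(k, rate β): mean = k/β, variance = k/β², so CV = 1/√k.
CV = SD/mean = 4.8/10 = 0.48, hence k = 1/CV² = 4.34.
Then β = k/mean = 4.34/10 = 0.434.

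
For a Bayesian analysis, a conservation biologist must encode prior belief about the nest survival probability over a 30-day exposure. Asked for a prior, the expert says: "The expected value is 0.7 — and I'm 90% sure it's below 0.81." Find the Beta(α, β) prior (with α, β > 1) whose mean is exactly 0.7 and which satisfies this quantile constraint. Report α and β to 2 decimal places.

With mean 0.7 fixed, write α = 0.7s, β = 0.3s where s = α+β.
Need P(θ < 0.81) = 0.9 under Beta(0.7s, 0.3s). Normal approximation: (q−m)/√(m(1−m)/s) ≈ z_{0.9} = 1.28, so s ≈ 0.7·0.3·(1.28)²/(0.81−0.7)² = 28.5.
At s = 28.5: P(θ<0.81) ≈ 0.910. Adjusting to match 0.9 gives s ≈ 26.23.
So α = 0.7·26.23 ≈ 18.36, β = 0.3·26.23 ≈ 7.87.

α ≈ 18.36, β ≈ 7.87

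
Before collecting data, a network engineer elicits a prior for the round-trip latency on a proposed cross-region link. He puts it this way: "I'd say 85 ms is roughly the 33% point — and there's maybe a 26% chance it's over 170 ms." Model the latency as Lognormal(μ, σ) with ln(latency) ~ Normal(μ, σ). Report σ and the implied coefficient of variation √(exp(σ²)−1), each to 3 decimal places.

σ ≈ 0.640, CV ≈ 0.711

If T ~ Lognormal(μ,σ) then ln T ~ Normal(μ,σ), so the p-quantile of ln T is μ + z_p·σ.
ln(85) = 4.443 and ln(170) = 5.136; z_{0.33} = -0.4399, z_{0.74} = 0.6433.
σ = (5.136 − 4.443)/(0.6433 − (-0.4399)) = 0.640.
μ = 4.443 − (-0.4399)·0.640 = 4.724.
CV = √(exp(σ²)−1) = √(exp(0.4094)−1) = 0.711.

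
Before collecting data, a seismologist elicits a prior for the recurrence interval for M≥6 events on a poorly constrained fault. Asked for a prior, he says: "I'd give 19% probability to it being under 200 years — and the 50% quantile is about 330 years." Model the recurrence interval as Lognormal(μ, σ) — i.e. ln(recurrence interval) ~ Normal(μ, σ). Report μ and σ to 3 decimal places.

If T ~ Lognormal(μ,σ) then ln T ~ Normal(μ,σ), so the p-quantile of ln T is μ + z_p·σ.
ln(200) = 5.298 and ln(330) = 5.799; z_{0.19} = -0.8779, z_{0.5} = 0.
σ = (5.799 − 5.298)/(0 − (-0.8779)) = 0.570.
μ = 5.298 − (-0.8779)·0.570 = 5.799.

μ ≈ 5.799, σ ≈ 0.570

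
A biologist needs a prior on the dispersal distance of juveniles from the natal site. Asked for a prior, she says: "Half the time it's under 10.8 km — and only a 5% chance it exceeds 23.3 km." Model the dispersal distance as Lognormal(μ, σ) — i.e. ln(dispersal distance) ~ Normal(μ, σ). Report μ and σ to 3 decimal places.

If T ~ Lognormal(μ,σ) then ln T ~ Normal(μ,σ), so the p-quantile of ln T is μ + z_p·σ.
ln(10.8) = 2.38 and ln(23.3) = 3.148; z_{0.5} = 0, z_{0.95} = 1.645.
σ = (3.148 − 2.38)/(1.645 − (0)) = 0.467.
μ = 2.38 − (0)·0.467 = 2.380.

μ ≈ 2.380, σ ≈ 0.467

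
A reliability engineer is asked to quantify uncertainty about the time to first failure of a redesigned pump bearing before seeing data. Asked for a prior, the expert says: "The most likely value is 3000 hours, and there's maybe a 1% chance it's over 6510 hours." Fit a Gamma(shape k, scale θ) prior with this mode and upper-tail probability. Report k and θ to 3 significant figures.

k ≈ 9.05, θ ≈ 372

Gamma(k,θ) with k>1 has mode (k−1)θ, so θ = 3000/(k−1).
Need P(X < 6510) = 0.99 with θ tied to k this way. Start at k = 2, θ = 3000: P(X<6510) ≈ 0.638.
Too low — raise k to concentrate. Iterating converges to k ≈ 9.05.
Then θ = 3000/(9.05−1) ≈ 372.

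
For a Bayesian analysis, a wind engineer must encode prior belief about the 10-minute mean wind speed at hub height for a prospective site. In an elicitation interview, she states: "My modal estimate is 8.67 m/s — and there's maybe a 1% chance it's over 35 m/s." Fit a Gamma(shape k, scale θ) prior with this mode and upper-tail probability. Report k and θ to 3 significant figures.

k ≈ 3.14, θ ≈ 4.05

Gamma(k,θ) with k>1 has mode (k−1)θ, so θ = 8.67/(k−1).
Need P(X < 35) = 0.99 with θ tied to k this way. Start at k = 2, θ = 8.67: P(X<35) ≈ 0.911.
Too low — raise k to concentrate. Iterating converges to k ≈ 3.14.
Then θ = 8.67/(3.14−1) ≈ 4.05.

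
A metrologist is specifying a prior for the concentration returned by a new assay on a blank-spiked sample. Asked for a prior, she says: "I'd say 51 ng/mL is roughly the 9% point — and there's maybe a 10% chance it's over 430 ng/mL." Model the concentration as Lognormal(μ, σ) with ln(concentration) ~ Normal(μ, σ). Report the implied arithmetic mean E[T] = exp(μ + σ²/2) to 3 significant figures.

E[T] ≈ 211 ng/mL

If T ~ Lognormal(μ,σ) then ln T ~ Normal(μ,σ), so the p-quantile of ln T is μ + z_p·σ.
ln(51) = 3.932 and ln(430) = 6.064; z_{0.09} = -1.341, z_{0.9} = 1.282.
σ = (6.064 − 3.932)/(1.282 − (-1.341)) = 0.813.
μ = 3.932 − (-1.341)·0.813 = 5.022.
E[T] = exp(μ + σ²/2) = exp(5.022 + 0.3305) = 211 ng/mL.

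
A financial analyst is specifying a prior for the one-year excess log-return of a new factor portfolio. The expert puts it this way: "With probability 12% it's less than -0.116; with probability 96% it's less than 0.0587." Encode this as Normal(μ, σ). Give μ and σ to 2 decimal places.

The p-quantile of Normal(μ,σ) is μ + z_p·σ, with z_{0.12} = -1.175 and z_{0.96} = 1.751.
Eliminate σ: μ = (z₂·x₁ − z₁·x₂)/(z₂ − z₁) = (1.751·-0.116 − (-1.175)·0.0587)/2.926 = -0.05.
Then σ = (x₂ − x₁)/(z₂ − z₁) = (0.0587 − -0.116)/2.926 = 0.06.

μ = -0.05, σ = 0.06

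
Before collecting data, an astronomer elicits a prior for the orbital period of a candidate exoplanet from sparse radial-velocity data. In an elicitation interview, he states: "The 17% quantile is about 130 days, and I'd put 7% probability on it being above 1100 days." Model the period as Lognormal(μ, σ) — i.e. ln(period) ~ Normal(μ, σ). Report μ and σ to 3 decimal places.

μ ≈ 5.706, σ ≈ 0.879

If T ~ Lognormal(μ,σ) then ln T ~ Normal(μ,σ), so the p-quantile of ln T is μ + z_p·σ.
ln(130) = 4.868 and ln(1100) = 7.003; z_{0.17} = -0.9542, z_{0.93} = 1.476.
σ = (7.003 − 4.868)/(1.476 − (-0.9542)) = 0.879.
μ = 4.868 − (-0.9542)·0.879 = 5.706.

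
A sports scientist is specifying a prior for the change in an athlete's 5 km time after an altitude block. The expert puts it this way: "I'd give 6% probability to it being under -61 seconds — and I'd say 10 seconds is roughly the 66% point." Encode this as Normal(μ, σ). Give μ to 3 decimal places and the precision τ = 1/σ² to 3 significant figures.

μ = -4.886, τ = 0.000768

The p-quantile of Normal(μ,σ) is μ + z_p·σ, with z_{0.06} = -1.555 and z_{0.66} = 0.4125.
Eliminate σ: μ = (z₂·x₁ − z₁·x₂)/(z₂ − z₁) = (0.4125·-61 − (-1.555)·10)/1.967 = -4.886.
Then σ = (x₂ − x₁)/(z₂ − z₁) = (10 − -61)/1.967 = 36.091.
Precision τ = 1/σ² = 1/36.09² = 0.000768.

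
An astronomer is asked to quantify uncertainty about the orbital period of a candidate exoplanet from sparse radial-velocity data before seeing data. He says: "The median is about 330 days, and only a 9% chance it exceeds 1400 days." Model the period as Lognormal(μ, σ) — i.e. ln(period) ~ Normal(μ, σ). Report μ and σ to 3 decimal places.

μ ≈ 5.799, σ ≈ 1.078

If T ~ Lognormal(μ,σ) then ln T ~ Normal(μ,σ), so the p-quantile of ln T is μ + z_p·σ.
ln(330) = 5.799 and ln(1400) = 7.244; z_{0.5} = 0, z_{0.91} = 1.341.
σ = (7.244 − 5.799)/(1.341 − (0)) = 1.078.
μ = 5.799 − (0)·1.078 = 5.799.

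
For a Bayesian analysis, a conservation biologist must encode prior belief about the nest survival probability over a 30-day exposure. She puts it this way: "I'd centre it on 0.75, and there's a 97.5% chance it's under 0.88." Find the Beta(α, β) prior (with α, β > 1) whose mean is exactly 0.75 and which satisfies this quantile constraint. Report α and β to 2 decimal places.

With mean 0.75 fixed, write α = 0.75s, β = 0.25s where s = α+β.
Need P(θ < 0.88) = 0.975 under Beta(0.75s, 0.25s). Normal approximation: (q−m)/√(m(1−m)/s) ≈ z_{0.975} = 1.96, so s ≈ 0.75·0.25·(1.96)²/(0.88−0.75)² = 42.6.
At s = 42.6: P(θ<0.88) ≈ 0.988. Adjusting to match 0.975 gives s ≈ 32.86.
So α = 0.75·32.86 ≈ 24.64, β = 0.25·32.86 ≈ 8.21.

α ≈ 24.64, β ≈ 8.21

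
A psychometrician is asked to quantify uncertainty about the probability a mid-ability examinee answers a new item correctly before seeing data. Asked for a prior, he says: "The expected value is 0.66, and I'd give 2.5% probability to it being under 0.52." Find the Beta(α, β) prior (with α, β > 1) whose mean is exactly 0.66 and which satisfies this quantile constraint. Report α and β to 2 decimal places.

α ≈ 30.90, β ≈ 15.92

With mean 0.66 fixed, write α = 0.66s, β = 0.34s where s = α+β.
Need P(θ < 0.52) = 0.025 under Beta(0.66s, 0.34s). Normal approximation: (q−m)/√(m(1−m)/s) ≈ z_{0.025} = -1.96, so s ≈ 0.66·0.34·(-1.96)²/(0.52−0.66)² = 44.0.
At s = 44.0: P(θ<0.52) ≈ 0.029. Adjusting to match 0.025 gives s ≈ 46.82.
So α = 0.66·46.82 ≈ 30.90, β = 0.34·46.82 ≈ 15.92.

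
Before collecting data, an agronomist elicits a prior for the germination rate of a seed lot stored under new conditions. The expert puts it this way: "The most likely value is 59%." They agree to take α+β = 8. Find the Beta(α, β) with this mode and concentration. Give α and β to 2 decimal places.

α = 4.54, β = 3.46

For α,β > 1 the Beta mode is (α−1)/(α+β−2). With α+β = 8, the mode is (α−1)/6.
Set (α−1)/6 = 0.59 → α = 1 + 0.59·6 = 4.54.
β = 8 − α = 3.46.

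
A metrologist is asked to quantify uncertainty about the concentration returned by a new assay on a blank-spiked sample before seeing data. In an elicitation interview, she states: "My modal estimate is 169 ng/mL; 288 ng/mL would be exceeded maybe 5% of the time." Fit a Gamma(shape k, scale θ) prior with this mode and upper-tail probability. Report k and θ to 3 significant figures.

Gamma(k,θ) with k>1 has mode (k−1)θ, so θ = 169/(k−1).
Need P(X < 288) = 0.95 with θ tied to k this way. Start at k = 2, θ = 169: P(X<288) ≈ 0.508.
Too low — raise k to concentrate. Iterating converges to k ≈ 10.8.
Then θ = 169/(10.8−1) ≈ 17.2.

k ≈ 10.8, θ ≈ 17.2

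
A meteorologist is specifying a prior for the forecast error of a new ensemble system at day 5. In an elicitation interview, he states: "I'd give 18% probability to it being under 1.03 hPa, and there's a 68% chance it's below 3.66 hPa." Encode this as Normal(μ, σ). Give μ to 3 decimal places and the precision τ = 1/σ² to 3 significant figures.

The p-quantile of Normal(μ,σ) is μ + z_p·σ, with z_{0.18} = -0.9154 and z_{0.68} = 0.4677.
Eliminate σ: μ = (z₂·x₁ − z₁·x₂)/(z₂ − z₁) = (0.4677·1.03 − (-0.9154)·3.66)/1.383 = 2.771.
Then σ = (x₂ − x₁)/(z₂ − z₁) = (3.66 − 1.03)/1.383 = 1.902.
Precision τ = 1/σ² = 1/1.902² = 0.277.

μ = 2.771, τ = 0.277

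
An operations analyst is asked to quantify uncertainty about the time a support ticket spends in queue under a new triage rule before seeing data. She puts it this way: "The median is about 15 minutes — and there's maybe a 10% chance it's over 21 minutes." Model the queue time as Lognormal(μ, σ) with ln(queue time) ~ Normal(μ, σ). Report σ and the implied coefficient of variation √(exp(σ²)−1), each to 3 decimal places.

σ ≈ 0.263, CV ≈ 0.267

If T ~ Lognormal(μ,σ) then ln T ~ Normal(μ,σ), so the p-quantile of ln T is μ + z_p·σ.
ln(15) = 2.708 and ln(21) = 3.045; z_{0.5} = 0, z_{0.9} = 1.282.
σ = (3.045 − 2.708)/(1.282 − (0)) = 0.263.
μ = 2.708 − (0)·0.263 = 2.708.
CV = √(exp(σ²)−1) = √(exp(0.0689)−1) = 0.267.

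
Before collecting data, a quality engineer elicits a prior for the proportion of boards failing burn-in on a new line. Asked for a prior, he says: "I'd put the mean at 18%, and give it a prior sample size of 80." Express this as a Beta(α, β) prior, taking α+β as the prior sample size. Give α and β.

α = 14.4, β = 65.6

Under the effective-sample-size interpretation, Beta(α, β) has prior mean α/(α+β) and prior sample size α+β.
So α+β = 80 and α/(α+β) = 0.18, giving α = 0.18·80 = 14.4 and β = 80 − 14.4 = 65.6.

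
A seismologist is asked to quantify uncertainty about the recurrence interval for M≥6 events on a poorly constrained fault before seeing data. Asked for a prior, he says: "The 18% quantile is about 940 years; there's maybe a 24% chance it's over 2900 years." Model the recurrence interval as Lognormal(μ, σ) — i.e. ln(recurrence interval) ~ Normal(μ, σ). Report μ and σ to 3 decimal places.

If T ~ Lognormal(μ,σ) then ln T ~ Normal(μ,σ), so the p-quantile of ln T is μ + z_p·σ.
ln(940) = 6.846 and ln(2900) = 7.972; z_{0.18} = -0.9154, z_{0.76} = 0.7063.
σ = (7.972 − 6.846)/(0.7063 − (-0.9154)) = 0.695.
μ = 6.846 − (-0.9154)·0.695 = 7.482.

μ ≈ 7.482, σ ≈ 0.695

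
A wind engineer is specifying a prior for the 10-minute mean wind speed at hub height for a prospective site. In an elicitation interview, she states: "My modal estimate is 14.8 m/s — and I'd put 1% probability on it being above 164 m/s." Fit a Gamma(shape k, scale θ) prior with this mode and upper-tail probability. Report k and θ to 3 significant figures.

k ≈ 1.51, θ ≈ 28.8

Gamma(k,θ) with k>1 has mode (k−1)θ, so θ = 14.8/(k−1).
Need P(X < 164) = 0.99 with θ tied to k this way. Start at k = 2, θ = 14.8: P(X<164) ≈ 1.000.
Too high — lower k to spread out. Iterating converges to k ≈ 1.51.
Then θ = 14.8/(1.51−1) ≈ 28.8.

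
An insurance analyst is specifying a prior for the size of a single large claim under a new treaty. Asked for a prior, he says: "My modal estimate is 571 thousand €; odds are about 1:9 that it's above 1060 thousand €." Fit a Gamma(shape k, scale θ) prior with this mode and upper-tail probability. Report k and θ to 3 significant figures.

k ≈ 5.99, θ ≈ 114

Gamma(k,θ) with k>1 has mode (k−1)θ, so θ = 571/(k−1).
Need P(X < 1060) = 0.9 with θ tied to k this way. Start at k = 2, θ = 571: P(X<1060) ≈ 0.554.
Too low — raise k to concentrate. Iterating converges to k ≈ 5.99.
Then θ = 571/(5.99−1) ≈ 114.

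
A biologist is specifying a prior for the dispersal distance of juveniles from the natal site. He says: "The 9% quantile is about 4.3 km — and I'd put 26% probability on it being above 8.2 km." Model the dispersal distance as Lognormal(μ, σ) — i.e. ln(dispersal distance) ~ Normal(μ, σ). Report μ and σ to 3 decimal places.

If T ~ Lognormal(μ,σ) then ln T ~ Normal(μ,σ), so the p-quantile of ln T is μ + z_p·σ.
ln(4.3) = 1.459 and ln(8.2) = 2.104; z_{0.09} = -1.341, z_{0.74} = 0.6433.
σ = (2.104 − 1.459)/(0.6433 − (-1.341)) = 0.325.
μ = 1.459 − (-1.341)·0.325 = 1.895.

μ ≈ 1.895, σ ≈ 0.325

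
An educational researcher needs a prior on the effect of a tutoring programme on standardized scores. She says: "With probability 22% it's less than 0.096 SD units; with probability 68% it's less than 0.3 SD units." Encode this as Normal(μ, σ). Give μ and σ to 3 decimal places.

μ = 0.223, σ = 0.165

For Normal(μ,σ), the p-quantile is μ + z_p·σ. Here z_{0.22} = -0.7722, z_{0.68} = 0.4677.
So 0.096 = μ − 0.7722σ and 0.3 = μ + 0.4677σ.
Subtracting: σ = (0.3 − 0.096)/(0.4677 − (-0.7722)) = 0.165.
Then μ = 0.096 − (-0.7722)·0.165 = 0.223.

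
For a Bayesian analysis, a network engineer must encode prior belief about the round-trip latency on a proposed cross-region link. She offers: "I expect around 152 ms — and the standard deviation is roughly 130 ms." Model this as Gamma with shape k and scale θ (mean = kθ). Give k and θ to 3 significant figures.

For Gamma(k, scale θ): mean = kθ, variance = kθ², so CV = 1/√k.
CV = SD/mean = 130/152 = 0.8553, hence k = 1/CV² = 1.37.
Then θ = mean/k = 152/1.37 = 111.

k ≈ 1.37, θ ≈ 111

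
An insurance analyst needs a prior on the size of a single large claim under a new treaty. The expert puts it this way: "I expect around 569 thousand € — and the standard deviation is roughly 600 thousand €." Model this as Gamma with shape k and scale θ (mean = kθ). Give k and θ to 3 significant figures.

k ≈ 0.899, θ ≈ 633

For Gamma(k, scale θ): mean = kθ, variance = kθ², so CV = 1/√k.
CV = SD/mean = 600/569 = 1.054, hence k = 1/CV² = 0.899.
Then θ = mean/k = 569/0.899 = 633.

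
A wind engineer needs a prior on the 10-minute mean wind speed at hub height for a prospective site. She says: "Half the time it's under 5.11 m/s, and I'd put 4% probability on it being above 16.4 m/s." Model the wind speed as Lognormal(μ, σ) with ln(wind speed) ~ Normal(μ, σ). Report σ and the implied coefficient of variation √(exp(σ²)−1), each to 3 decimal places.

σ ≈ 0.666, CV ≈ 0.747

If T ~ Lognormal(μ,σ) then ln T ~ Normal(μ,σ), so the p-quantile of ln T is μ + z_p·σ.
ln(5.11) = 1.631 and ln(16.4) = 2.797; z_{0.5} = 0, z_{0.96} = 1.751.
σ = (2.797 − 1.631)/(1.751 − (0)) = 0.666.
μ = 1.631 − (0)·0.666 = 1.631.
CV = √(exp(σ²)−1) = √(exp(0.4437)−1) = 0.747.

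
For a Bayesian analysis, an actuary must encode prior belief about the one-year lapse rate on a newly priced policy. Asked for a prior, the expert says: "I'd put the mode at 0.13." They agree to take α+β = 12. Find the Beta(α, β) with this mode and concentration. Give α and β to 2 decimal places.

For α,β > 1 the Beta mode is (α−1)/(α+β−2). With α+β = 12, the mode is (α−1)/10.
Set (α−1)/10 = 0.13 → α = 1 + 0.13·10 = 2.30.
β = 12 − α = 9.70.

α = 2.30, β = 9.70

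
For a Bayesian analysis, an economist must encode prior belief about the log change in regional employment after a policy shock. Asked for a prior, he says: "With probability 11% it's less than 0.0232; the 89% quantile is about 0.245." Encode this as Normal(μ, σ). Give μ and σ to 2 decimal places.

The p-quantile of Normal(μ,σ) is μ + z_p·σ, with z_{0.11} = -1.227 and z_{0.89} = 1.227.
Eliminate σ: μ = (z₂·x₁ − z₁·x₂)/(z₂ − z₁) = (1.227·0.0232 − (-1.227)·0.245)/2.453 = 0.13.
Then σ = (x₂ − x₁)/(z₂ − z₁) = (0.245 − 0.0232)/2.453 = 0.09.

μ = 0.13, σ = 0.09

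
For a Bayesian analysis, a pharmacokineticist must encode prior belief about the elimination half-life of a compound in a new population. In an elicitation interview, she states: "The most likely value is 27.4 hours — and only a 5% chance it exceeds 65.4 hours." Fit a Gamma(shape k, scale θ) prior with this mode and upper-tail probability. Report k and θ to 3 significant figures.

Gamma(k,θ) with k>1 has mode (k−1)θ, so θ = 27.4/(k−1).
Need P(X < 65.4) = 0.95 with θ tied to k this way. Start at k = 2, θ = 27.4: P(X<65.4) ≈ 0.689.
Too low — raise k to concentrate. Iterating converges to k ≈ 4.61.
Then θ = 27.4/(4.61−1) ≈ 7.6.

k ≈ 4.61, θ ≈ 7.6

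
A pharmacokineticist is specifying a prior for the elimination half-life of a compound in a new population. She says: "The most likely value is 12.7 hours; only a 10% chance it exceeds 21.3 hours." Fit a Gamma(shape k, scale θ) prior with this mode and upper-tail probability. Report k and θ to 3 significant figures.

Gamma(k,θ) with k>1 has mode (k−1)θ, so θ = 12.7/(k−1).
Need P(X < 21.3) = 0.9 with θ tied to k this way. Start at k = 2, θ = 12.7: P(X<21.3) ≈ 0.500.
Too low — raise k to concentrate. Iterating converges to k ≈ 8.07.
Then θ = 12.7/(8.07−1) ≈ 1.8.

k ≈ 8.07, θ ≈ 1.8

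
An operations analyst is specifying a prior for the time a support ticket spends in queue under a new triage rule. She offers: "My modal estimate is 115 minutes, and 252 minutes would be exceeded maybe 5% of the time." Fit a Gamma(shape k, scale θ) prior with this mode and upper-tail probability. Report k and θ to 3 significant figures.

Gamma(k,θ) with k>1 has mode (k−1)θ, so θ = 115/(k−1).
Need P(X < 252) = 0.95 with θ tied to k this way. Start at k = 2, θ = 115: P(X<252) ≈ 0.643.
Too low — raise k to concentrate. Iterating converges to k ≈ 5.47.
Then θ = 115/(5.47−1) ≈ 25.7.

k ≈ 5.47, θ ≈ 25.7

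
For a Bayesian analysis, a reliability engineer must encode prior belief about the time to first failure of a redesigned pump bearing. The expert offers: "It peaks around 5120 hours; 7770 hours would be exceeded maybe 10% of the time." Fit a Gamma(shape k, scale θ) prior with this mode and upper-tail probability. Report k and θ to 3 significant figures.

k ≈ 11.7, θ ≈ 478

Gamma(k,θ) with k>1 has mode (k−1)θ, so θ = 5120/(k−1).
Need P(X < 7770) = 0.9 with θ tied to k this way. Start at k = 2, θ = 5120: P(X<7770) ≈ 0.448.
Too low — raise k to concentrate. Iterating converges to k ≈ 11.7.
Then θ = 5120/(11.7−1) ≈ 478.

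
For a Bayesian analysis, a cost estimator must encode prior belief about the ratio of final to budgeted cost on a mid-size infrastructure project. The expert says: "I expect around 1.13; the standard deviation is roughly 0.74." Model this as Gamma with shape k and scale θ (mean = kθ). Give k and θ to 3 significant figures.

For Gamma(k, scale θ): mean = kθ, variance = kθ², so CV = 1/√k.
CV = SD/mean = 0.74/1.13 = 0.6549, hence k = 1/CV² = 2.33.
Then θ = mean/k = 1.13/2.33 = 0.485.

k ≈ 2.33, θ ≈ 0.485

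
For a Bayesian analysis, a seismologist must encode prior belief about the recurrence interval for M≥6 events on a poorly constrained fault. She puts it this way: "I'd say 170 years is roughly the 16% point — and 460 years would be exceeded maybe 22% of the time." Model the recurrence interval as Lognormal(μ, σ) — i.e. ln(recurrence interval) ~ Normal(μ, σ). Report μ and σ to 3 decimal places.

μ ≈ 5.696, σ ≈ 0.563

If T ~ Lognormal(μ,σ) then ln T ~ Normal(μ,σ), so the p-quantile of ln T is μ + z_p·σ.
ln(170) = 5.136 and ln(460) = 6.131; z_{0.16} = -0.9945, z_{0.78} = 0.7722.
σ = (6.131 − 5.136)/(0.7722 − (-0.9945)) = 0.563.
μ = 5.136 − (-0.9945)·0.563 = 5.696.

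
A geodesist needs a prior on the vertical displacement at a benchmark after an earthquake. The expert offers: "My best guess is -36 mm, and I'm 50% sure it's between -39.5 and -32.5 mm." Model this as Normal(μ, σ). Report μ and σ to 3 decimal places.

μ = -36.000, σ = 5.189

A symmetric 50% interval runs μ ± z·σ with z = 0.6745.
Half-width = 3.5, so σ = 3.5/0.6745 = 5.189.
μ is the stated best guess, -36.000.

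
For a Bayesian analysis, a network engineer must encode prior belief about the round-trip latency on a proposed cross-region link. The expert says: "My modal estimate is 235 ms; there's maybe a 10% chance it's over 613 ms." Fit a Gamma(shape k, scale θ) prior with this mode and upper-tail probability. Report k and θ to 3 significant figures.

Gamma(k,θ) with k>1 has mode (k−1)θ, so θ = 235/(k−1).
Need P(X < 613) = 0.9 with θ tied to k this way. Start at k = 2, θ = 235: P(X<613) ≈ 0.734.
Too low — raise k to concentrate. Iterating converges to k ≈ 3.09.
Then θ = 235/(3.09−1) ≈ 113.

k ≈ 3.09, θ ≈ 113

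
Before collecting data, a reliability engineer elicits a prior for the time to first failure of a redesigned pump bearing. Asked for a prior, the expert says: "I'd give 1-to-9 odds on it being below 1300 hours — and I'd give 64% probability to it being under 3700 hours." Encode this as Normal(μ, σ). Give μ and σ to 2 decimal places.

μ = 3175.43, σ = 1463.41

The p-quantile of Normal(μ,σ) is μ + z_p·σ, with z_{0.1} = -1.282 and z_{0.64} = 0.3585.
Eliminate σ: μ = (z₂·x₁ − z₁·x₂)/(z₂ − z₁) = (0.3585·1300 − (-1.282)·3700)/1.64 = 3175.43.
Then σ = (x₂ − x₁)/(z₂ − z₁) = (3700 − 1300)/1.64 = 1463.41.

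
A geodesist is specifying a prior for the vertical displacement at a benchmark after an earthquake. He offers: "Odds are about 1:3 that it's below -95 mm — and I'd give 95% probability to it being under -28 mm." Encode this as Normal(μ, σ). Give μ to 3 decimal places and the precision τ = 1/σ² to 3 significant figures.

For Normal(μ,σ), the p-quantile is μ + z_p·σ. Here z_{0.25} = -0.6745, z_{0.95} = 1.645.
So -95 = μ − 0.6745σ and -28 = μ + 1.645σ.
Subtracting: σ = (-28 − -95)/(1.645 − (-0.6745)) = 28.887.
Then μ = -95 − (-0.6745)·28.887 = -75.516.
Precision τ = 1/σ² = 1/28.89² = 0.0012.

μ = -75.516, τ = 0.0012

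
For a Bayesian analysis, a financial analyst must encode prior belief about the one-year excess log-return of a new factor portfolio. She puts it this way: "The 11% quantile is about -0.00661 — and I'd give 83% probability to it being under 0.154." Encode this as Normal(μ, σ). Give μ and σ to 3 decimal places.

μ = 0.084, σ = 0.074

The p-quantile of Normal(μ,σ) is μ + z_p·σ, with z_{0.11} = -1.227 and z_{0.83} = 0.9542.
Eliminate σ: μ = (z₂·x₁ − z₁·x₂)/(z₂ − z₁) = (0.9542·-0.00661 − (-1.227)·0.154)/2.181 = 0.084.
Then σ = (x₂ − x₁)/(z₂ − z₁) = (0.154 − -0.00661)/2.181 = 0.074.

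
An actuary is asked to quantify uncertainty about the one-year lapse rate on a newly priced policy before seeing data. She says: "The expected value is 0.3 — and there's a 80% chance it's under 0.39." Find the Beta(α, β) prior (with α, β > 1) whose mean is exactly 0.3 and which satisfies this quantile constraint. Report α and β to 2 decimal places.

With mean 0.3 fixed, write α = 0.3s, β = 0.7s where s = α+β.
Need P(θ < 0.39) = 0.8 under Beta(0.3s, 0.7s). Normal approximation: (q−m)/√(m(1−m)/s) ≈ z_{0.8} = 0.842, so s ≈ 0.3·0.7·(0.842)²/(0.39−0.3)² = 18.4.
At s = 18.4: P(θ<0.39) ≈ 0.805. Adjusting to match 0.8 gives s ≈ 17.41.
So α = 0.3·17.41 ≈ 5.22, β = 0.7·17.41 ≈ 12.19.

α ≈ 5.22, β ≈ 12.19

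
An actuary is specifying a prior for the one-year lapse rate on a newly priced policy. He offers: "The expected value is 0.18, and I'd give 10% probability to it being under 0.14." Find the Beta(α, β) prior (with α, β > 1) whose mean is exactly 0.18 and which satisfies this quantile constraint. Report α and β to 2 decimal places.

With mean 0.18 fixed, write α = 0.18s, β = 0.82s where s = α+β.
Need P(θ < 0.14) = 0.1 under Beta(0.18s, 0.82s). Normal approximation: (q−m)/√(m(1−m)/s) ≈ z_{0.1} = -1.28, so s ≈ 0.18·0.82·(-1.28)²/(0.14−0.18)² = 151.5.
At s = 151.5: P(θ<0.14) ≈ 0.093. Adjusting to match 0.1 gives s ≈ 143.29.
So α = 0.18·143.29 ≈ 25.79, β = 0.82·143.29 ≈ 117.50.

α ≈ 25.79, β ≈ 117.50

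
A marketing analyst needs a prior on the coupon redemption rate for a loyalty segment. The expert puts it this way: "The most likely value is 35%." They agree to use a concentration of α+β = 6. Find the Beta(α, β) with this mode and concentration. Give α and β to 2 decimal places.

α = 2.40, β = 3.60

For α,β > 1 the Beta mode is (α−1)/(α+β−2). With α+β = 6, the mode is (α−1)/4.
Set (α−1)/4 = 0.35 → α = 1 + 0.35·4 = 2.40.
β = 6 − α = 3.60.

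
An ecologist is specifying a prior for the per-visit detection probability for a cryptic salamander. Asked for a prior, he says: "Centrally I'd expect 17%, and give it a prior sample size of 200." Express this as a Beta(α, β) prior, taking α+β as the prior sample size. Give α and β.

α = 34, β = 166

Under the effective-sample-size interpretation, Beta(α, β) has prior mean α/(α+β) and prior sample size α+β.
So α+β = 200 and α/(α+β) = 0.17, giving α = 0.17·200 = 34 and β = 200 − 34 = 166.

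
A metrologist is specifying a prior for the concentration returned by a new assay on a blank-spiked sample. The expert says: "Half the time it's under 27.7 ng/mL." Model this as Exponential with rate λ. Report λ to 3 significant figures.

Exponential median = ln 2 / λ, so λ = ln 2 / 27.7 = 0.025.

λ ≈ 0.025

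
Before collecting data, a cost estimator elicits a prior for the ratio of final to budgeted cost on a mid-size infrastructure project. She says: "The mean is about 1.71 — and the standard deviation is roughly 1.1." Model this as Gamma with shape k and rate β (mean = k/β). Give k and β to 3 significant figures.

k ≈ 2.42, β ≈ 1.41

For Gamma(k, rate β): mean = k/β, variance = k/β², so CV = 1/√k.
CV = SD/mean = 1.1/1.71 = 0.6433, hence k = 1/CV² = 2.42.
Then β = k/mean = 2.42/1.71 = 1.41.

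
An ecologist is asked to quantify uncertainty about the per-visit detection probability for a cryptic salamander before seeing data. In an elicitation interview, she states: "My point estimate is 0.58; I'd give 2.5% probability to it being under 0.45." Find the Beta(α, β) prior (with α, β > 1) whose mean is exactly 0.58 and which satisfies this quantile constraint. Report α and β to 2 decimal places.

α ≈ 32.64, β ≈ 23.64

With mean 0.58 fixed, write α = 0.58s, β = 0.42s where s = α+β.
Need P(θ < 0.45) = 0.025 under Beta(0.58s, 0.42s). Normal approximation: (q−m)/√(m(1−m)/s) ≈ z_{0.025} = -1.96, so s ≈ 0.58·0.42·(-1.96)²/(0.45−0.58)² = 55.4.
At s = 55.4: P(θ<0.45) ≈ 0.026. Adjusting to match 0.025 gives s ≈ 56.27.
So α = 0.58·56.27 ≈ 32.64, β = 0.42·56.27 ≈ 23.64.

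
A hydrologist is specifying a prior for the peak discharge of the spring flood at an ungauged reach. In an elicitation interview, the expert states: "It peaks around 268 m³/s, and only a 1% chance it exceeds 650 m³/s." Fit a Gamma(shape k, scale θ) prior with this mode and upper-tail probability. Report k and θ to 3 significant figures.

k ≈ 7.02, θ ≈ 44.5

Gamma(k,θ) with k>1 has mode (k−1)θ, so θ = 268/(k−1).
Need P(X < 650) = 0.99 with θ tied to k this way. Start at k = 2, θ = 268: P(X<650) ≈ 0.697.
Too low — raise k to concentrate. Iterating converges to k ≈ 7.02.
Then θ = 268/(7.02−1) ≈ 44.5.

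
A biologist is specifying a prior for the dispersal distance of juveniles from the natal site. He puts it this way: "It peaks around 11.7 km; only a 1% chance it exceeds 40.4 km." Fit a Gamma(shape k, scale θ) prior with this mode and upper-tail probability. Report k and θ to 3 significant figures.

k ≈ 3.83, θ ≈ 4.13

Gamma(k,θ) with k>1 has mode (k−1)θ, so θ = 11.7/(k−1).
Need P(X < 40.4) = 0.99 with θ tied to k this way. Start at k = 2, θ = 11.7: P(X<40.4) ≈ 0.859.
Too low — raise k to concentrate. Iterating converges to k ≈ 3.83.
Then θ = 11.7/(3.83−1) ≈ 4.13.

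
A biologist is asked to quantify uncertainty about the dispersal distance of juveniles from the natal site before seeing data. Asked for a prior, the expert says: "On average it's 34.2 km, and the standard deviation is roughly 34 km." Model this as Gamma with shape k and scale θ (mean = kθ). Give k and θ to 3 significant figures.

For Gamma(k, scale θ): mean = kθ, variance = kθ², so CV = 1/√k.
CV = SD/mean = 34/34.2 = 0.9942, hence k = 1/CV² = 1.01.
Then θ = mean/k = 34.2/1.01 = 33.8.

k ≈ 1.01, θ ≈ 33.8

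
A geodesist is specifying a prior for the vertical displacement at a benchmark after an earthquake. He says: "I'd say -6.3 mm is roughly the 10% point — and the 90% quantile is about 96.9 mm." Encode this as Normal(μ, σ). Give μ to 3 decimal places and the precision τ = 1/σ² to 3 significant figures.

The p-quantile of Normal(μ,σ) is μ + z_p·σ, with z_{0.1} = -1.282 and z_{0.9} = 1.282.
Eliminate σ: μ = (z₂·x₁ − z₁·x₂)/(z₂ − z₁) = (1.282·-6.3 − (-1.282)·96.9)/2.563 = 45.300.
Then σ = (x₂ − x₁)/(z₂ − z₁) = (96.9 − -6.3)/2.563 = 40.264.
Precision τ = 1/σ² = 1/40.26² = 0.000617.

μ = 45.300, τ = 0.000617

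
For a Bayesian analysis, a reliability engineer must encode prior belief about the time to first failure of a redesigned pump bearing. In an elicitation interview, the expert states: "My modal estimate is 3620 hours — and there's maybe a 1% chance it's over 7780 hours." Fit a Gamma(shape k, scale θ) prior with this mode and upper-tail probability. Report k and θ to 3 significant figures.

k ≈ 9.27, θ ≈ 437

Gamma(k,θ) with k>1 has mode (k−1)θ, so θ = 3620/(k−1).
Need P(X < 7780) = 0.99 with θ tied to k this way. Start at k = 2, θ = 3620: P(X<7780) ≈ 0.633.
Too low — raise k to concentrate. Iterating converges to k ≈ 9.27.
Then θ = 3620/(9.27−1) ≈ 437.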